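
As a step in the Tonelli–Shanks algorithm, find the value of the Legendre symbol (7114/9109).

-1

(7114/9109)
  = -(3557/9109)    [9109 ≡ 5 mod 8 ⇒ (2/9109) = -1]
  = -(9109/3557)    [QR: 3557 ≡ 1 mod 4, sign kept]
  = -(1995/3557)    [9109 ≡ 1995 mod 3557]
  = -(3557/1995)    [QR: 3557 ≡ 1 mod 4, sign kept]
  = -(1562/1995)    [3557 ≡ 1562 mod 1995]
  = (781/1995)    [1995 ≡ 3 mod 8 ⇒ (2/1995) = -1]
  = (1995/781)    [QR: 781 ≡ 1 mod 4, sign kept]
  = (433/781)    [1995 ≡ 433 mod 781]
  = (781/433)    [QR: 433 ≡ 1 mod 4, sign kept]
  = (348/433)    [781 ≡ 348 mod 433]
  = (87/433)    [433 ≡ 1 mod 8 ⇒ (2/433)^2 = +1]
  = (433/87)    [QR: 433 ≡ 1 mod 4, sign kept]
  = (85/87)    [433 ≡ 85 mod 87]
  = (87/85)    [QR: 85 ≡ 1 mod 4, sign kept]
  = (2/85)    [87 ≡ 2 mod 85]
  = -(1/85)    [85 ≡ 5 mod 8 ⇒ (2/85) = -1]
  = -1    [(1/85) = 1]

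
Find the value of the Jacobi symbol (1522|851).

-1

(1522|851)
  = (671|851)    [1522 ≡ 671 mod 851]
  = -(851|671)    [QR: both ≡ 3 mod 4, sign flips]
  = -(180|671)    [851 ≡ 180 mod 671]
  = -(45|671)    [671 ≡ 7 mod 8 ⇒ (2|671)^2 = +1]
  = -(671|45)    [QR: 45 ≡ 1 mod 4, sign kept]
  = -(41|45)    [671 ≡ 41 mod 45]
  = -(45|41)    [QR: 41 ≡ 1 mod 4, sign kept]
  = -(4|41)    [45 ≡ 4 mod 41]
  = -(1|41)    [41 ≡ 1 mod 8 ⇒ (2|41)^2 = +1]
  = -1    [(1|41) = 1]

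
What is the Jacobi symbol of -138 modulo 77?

(-138/77)
  = (16/77)    [-138 ≡ 16 mod 77]
  = (1/77)    [77 ≡ 5 mod 8 ⇒ (2/77)^4 = +1]
  = 1    [(1/77) = 1]

1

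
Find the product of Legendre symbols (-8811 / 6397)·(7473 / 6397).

By multiplicativity, (-8811·7473 / 6397) = (-8811 / 6397)·(7473 / 6397).
First factor (-8811 / 6397):
(-8811 / 6397)
  = (3983 / 6397)    [-8811 ≡ 3983 mod 6397]
  = (6397 / 3983)    [QR: 6397 ≡ 1 mod 4, sign kept]
  = (2414 / 3983)    [6397 ≡ 2414 mod 3983]
  = (1207 / 3983)    [3983 ≡ 7 mod 8 ⇒ (2 / 3983) = +1]
  = -(3983 / 1207)    [QR: both ≡ 3 mod 4, sign flips]
  = -(362 / 1207)    [3983 ≡ 362 mod 1207]
  = -(181 / 1207)    [1207 ≡ 7 mod 8 ⇒ (2 / 1207) = +1]
  = -(1207 / 181)    [QR: 181 ≡ 1 mod 4, sign kept]
  = -(121 / 181)    [1207 ≡ 121 mod 181]
  = -(181 / 121)    [QR: 121 ≡ 1 mod 4, sign kept]
  = -(60 / 121)    [181 ≡ 60 mod 121]
  = -(15 / 121)    [121 ≡ 1 mod 8 ⇒ (2 / 121)^2 = +1]
  = -(121 / 15)    [QR: 121 ≡ 1 mod 4, sign kept]
  = -(1 / 15)    [121 ≡ 1 mod 15]
  = -1    [(1 / 15) = 1]
Second factor (7473 / 6397):
(7473 / 6397)
  = (1076 / 6397)    [7473 ≡ 1076 mod 6397]
  = (269 / 6397)    [6397 ≡ 5 mod 8 ⇒ (2 / 6397)^2 = +1]
  = (6397 / 269)    [QR: 269 ≡ 1 mod 4, sign kept]
  = (210 / 269)    [6397 ≡ 210 mod 269]
  = -(105 / 269)    [269 ≡ 5 mod 8 ⇒ (2 / 269) = -1]
  = -(269 / 105)    [QR: 105 ≡ 1 mod 4, sign kept]
  = -(59 / 105)    [269 ≡ 59 mod 105]
  = -(105 / 59)    [QR: 105 ≡ 1 mod 4, sign kept]
  = -(46 / 59)    [105 ≡ 46 mod 59]
  = (23 / 59)    [59 ≡ 3 mod 8 ⇒ (2 / 59) = -1]
  = -(59 / 23)    [QR: both ≡ 3 mod 4, sign flips]
  = -(13 / 23)    [59 ≡ 13 mod 23]
  = -(23 / 13)    [QR: 13 ≡ 1 mod 4, sign kept]
  = -(10 / 13)    [23 ≡ 10 mod 13]
  = (5 / 13)    [13 ≡ 5 mod 8 ⇒ (2 / 13) = -1]
  = (13 / 5)    [QR: 5 ≡ 1 mod 4, sign kept]
  = (3 / 5)    [13 ≡ 3 mod 5]
  = (5 / 3)    [QR: 5 ≡ 1 mod 4, sign kept]
  = (2 / 3)    [5 ≡ 2 mod 3]
  = -(1 / 3)    [3 ≡ 3 mod 8 ⇒ (2 / 3) = -1]
  = -1    [(1 / 3) = 1]
Product: (-1)·(-1) = 1.

1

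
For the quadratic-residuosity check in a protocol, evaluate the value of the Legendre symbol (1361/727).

-1

(1361/727)
  = (634/727)    [1361 ≡ 634 mod 727]
  = (317/727)    [727 ≡ 7 mod 8 ⇒ (2/727) = +1]
  = (727/317)    [QR: 317 ≡ 1 mod 4, sign kept]
  = (93/317)    [727 ≡ 93 mod 317]
  = (317/93)    [QR: 93 ≡ 1 mod 4, sign kept]
  = (38/93)    [317 ≡ 38 mod 93]
  = -(19/93)    [93 ≡ 5 mod 8 ⇒ (2/93) = -1]
  = -(93/19)    [QR: 93 ≡ 1 mod 4, sign kept]
  = -(17/19)    [93 ≡ 17 mod 19]
  = -(19/17)    [QR: 17 ≡ 1 mod 4, sign kept]
  = -(2/17)    [19 ≡ 2 mod 17]
  = -(1/17)    [17 ≡ 1 mod 8 ⇒ (2/17) = +1]
  = -1    [(1/17) = 1]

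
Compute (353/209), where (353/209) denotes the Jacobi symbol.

Reduce the numerator: 353 ≡ 144 (mod 209), so (353/209) = (144/209).
Factor out 2: 144 = 2^4·9. Since 209 ≡ 1 (mod 8), (2/209) = +1, and (2/209)^4 = +1. Now have (9/209).
9 ≡ 1 (mod 4), so quadratic reciprocity gives (9/209) = (209/9). Reduce: 209 ≡ 2 (mod 9). Now have (2/9).
Factor out 2: 2 = 2. Since 9 ≡ 1 (mod 8), (2/9) = +1. Now have (1/9).
(1/9) = 1. Collecting the sign factors: 1.

1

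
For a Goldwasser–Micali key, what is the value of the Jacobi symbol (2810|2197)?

Reduce the numerator: 2810 ≡ 613 (mod 2197), so (2810|2197) = (613|2197).
613 ≡ 1 (mod 4), so quadratic reciprocity gives (613|2197) = (2197|613). Reduce: 2197 ≡ 358 (mod 613). Now have (358|613).
Factor out 2: 358 = 2·179. Since 613 ≡ 5 (mod 8), (2|613) = -1. Now have -(179|613).
613 ≡ 1 (mod 4), so quadratic reciprocity gives (179|613) = (613|179). Reduce: 613 ≡ 76 (mod 179). Now have -(76|179).
Factor out 2: 76 = 2^2·19. Since 179 ≡ 3 (mod 8), (2|179) = -1, and (2|179)^2 = +1. Now have -(19|179).
Both 19 ≡ 3 and 179 ≡ 3 (mod 4), so reciprocity gives (19|179) = -(179|19). Reduce: 179 ≡ 8 (mod 19). Now have (8|19).
Factor out 2: 8 = 2^3. Since 19 ≡ 3 (mod 8), (2|19) = -1, and (2|19)^3 = -1. Now have -(1|19).
(1|19) = 1. Collecting the sign factors: -1.

-1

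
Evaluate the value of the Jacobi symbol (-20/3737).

-1

Reduce the numerator: -20 ≡ 3717 (mod 3737), so (-20/3737) = (3717/3737).
3717 ≡ 1 (mod 4), so quadratic reciprocity gives (3717/3737) = (3737/3717). Reduce: 3737 ≡ 20 (mod 3717). Now have (20/3717).
Factor out 2: 20 = 2^2·5. Since 3717 ≡ 5 (mod 8), (2/3717) = -1, and (2/3717)^2 = +1. Now have (5/3717).
5 ≡ 1 (mod 4), so quadratic reciprocity gives (5/3717) = (3717/5). Reduce: 3717 ≡ 2 (mod 5). Now have (2/5).
Factor out 2: 2 = 2. Since 5 ≡ 5 (mod 8), (2/5) = -1. Now have -(1/5).
(1/5) = 1. Collecting the sign factors: -1.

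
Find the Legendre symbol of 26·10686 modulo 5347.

By multiplicativity, (26·10686 / 5347) = (26 / 5347)·(10686 / 5347).
First factor (26 / 5347):
(26 / 5347)
  = -(13 / 5347)    [5347 ≡ 3 mod 8 ⇒ (2 / 5347) = -1]
  = -(5347 / 13)    [QR: 13 ≡ 1 mod 4, sign kept]
  = -(4 / 13)    [5347 ≡ 4 mod 13]
  = -(1 / 13)    [13 ≡ 5 mod 8 ⇒ (2 / 13)^2 = +1]
  = -1    [(1 / 13) = 1]
Second factor (10686 / 5347):
(10686 / 5347)
  = (5339 / 5347)    [10686 ≡ 5339 mod 5347]
  = -(5347 / 5339)    [QR: both ≡ 3 mod 4, sign flips]
  = -(8 / 5339)    [5347 ≡ 8 mod 5339]
  = (1 / 5339)    [5339 ≡ 3 mod 8 ⇒ (2 / 5339)^3 = -1]
  = 1    [(1 / 5339) = 1]
Product: (-1)·(1) = -1.

-1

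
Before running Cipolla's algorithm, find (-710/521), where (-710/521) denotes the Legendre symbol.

(-710/521)
  = (332/521)    [-710 ≡ 332 mod 521]
  = (83/521)    [521 ≡ 1 mod 8 ⇒ (2/521)^2 = +1]
  = (521/83)    [QR: 521 ≡ 1 mod 4, sign kept]
  = (23/83)    [521 ≡ 23 mod 83]
  = -(83/23)    [QR: both ≡ 3 mod 4, sign flips]
  = -(14/23)    [83 ≡ 14 mod 23]
  = -(7/23)    [23 ≡ 7 mod 8 ⇒ (2/23) = +1]
  = (23/7)    [QR: both ≡ 3 mod 4, sign flips]
  = (2/7)    [23 ≡ 2 mod 7]
  = (1/7)    [7 ≡ 7 mod 8 ⇒ (2/7) = +1]
  = 1    [(1/7) = 1]

1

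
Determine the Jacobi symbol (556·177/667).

By multiplicativity, (556·177/667) = (556/667)·(177/667).
First factor (556/667):
Factor out 2: 556 = 2^2·139. Since 667 ≡ 3 (mod 8), (2/667) = -1, and (2/667)^2 = +1. Now have (139/667).
Both 139 ≡ 3 and 667 ≡ 3 (mod 4), so reciprocity gives (139/667) = -(667/139). Reduce: 667 ≡ 111 (mod 139). Now have -(111/139).
Both 111 ≡ 3 and 139 ≡ 3 (mod 4), so reciprocity gives (111/139) = -(139/111). Reduce: 139 ≡ 28 (mod 111). Now have (28/111).
Factor out 2: 28 = 2^2·7. Since 111 ≡ 7 (mod 8), (2/111) = +1, and (2/111)^2 = +1. Now have (7/111).
Both 7 ≡ 3 and 111 ≡ 3 (mod 4), so reciprocity gives (7/111) = -(111/7). Reduce: 111 ≡ 6 (mod 7). Now have -(6/7).
Factor out 2: 6 = 2·3. Since 7 ≡ 7 (mod 8), (2/7) = +1. Now have -(3/7).
Both 3 ≡ 3 and 7 ≡ 3 (mod 4), so reciprocity gives (3/7) = -(7/3). Reduce: 7 ≡ 1 (mod 3). Now have (1/3).
(1/3) = 1. Collecting the sign factors: 1.
Second factor (177/667):
177 ≡ 1 (mod 4), so quadratic reciprocity gives (177/667) = (667/177). Reduce: 667 ≡ 136 (mod 177). Now have (136/177).
Factor out 2: 136 = 2^3·17. Since 177 ≡ 1 (mod 8), (2/177) = +1, and (2/177)^3 = +1. Now have (17/177).
17 ≡ 1 (mod 4), so quadratic reciprocity gives (17/177) = (177/17). Reduce: 177 ≡ 7 (mod 17). Now have (7/17).
17 ≡ 1 (mod 4), so quadratic reciprocity gives (7/17) = (17/7). Reduce: 17 ≡ 3 (mod 7). Now have (3/7).
Both 3 ≡ 3 and 7 ≡ 3 (mod 4), so reciprocity gives (3/7) = -(7/3). Reduce: 7 ≡ 1 (mod 3). Now have -(1/3).
(1/3) = 1. Collecting the sign factors: -1.
Product: (1)·(-1) = -1.

-1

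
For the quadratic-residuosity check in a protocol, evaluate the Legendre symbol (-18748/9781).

Reduce the numerator: -18748 ≡ 814 (mod 9781), so (-18748/9781) = (814/9781).
Factor out 2: 814 = 2·407. Since 9781 ≡ 5 (mod 8), (2/9781) = -1. Now have -(407/9781).
9781 ≡ 1 (mod 4), so quadratic reciprocity gives (407/9781) = (9781/407). Reduce: 9781 ≡ 13 (mod 407). Now have -(13/407).
13 ≡ 1 (mod 4), so quadratic reciprocity gives (13/407) = (407/13). Reduce: 407 ≡ 4 (mod 13). Now have -(4/13).
Factor out 2: 4 = 2^2. Since 13 ≡ 5 (mod 8), (2/13) = -1, and (2/13)^2 = +1. Now have -(1/13).
(1/13) = 1. Collecting the sign factors: -1.

-1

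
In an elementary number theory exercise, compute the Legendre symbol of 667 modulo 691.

-1

Both 667 ≡ 3 and 691 ≡ 3 (mod 4), so reciprocity gives (667 / 691) = -(691 / 667). Reduce: 691 ≡ 24 (mod 667). Now have -(24 / 667).
Factor out 2: 24 = 2^3·3. Since 667 ≡ 3 (mod 8), (2 / 667) = -1, and (2 / 667)^3 = -1. Now have (3 / 667).
Both 3 ≡ 3 and 667 ≡ 3 (mod 4), so reciprocity gives (3 / 667) = -(667 / 3). Reduce: 667 ≡ 1 (mod 3). Now have -(1 / 3).
(1 / 3) = 1. Collecting the sign factors: -1.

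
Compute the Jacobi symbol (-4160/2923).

(-4160/2923)
  = (1686/2923)    [-4160 ≡ 1686 mod 2923]
  = -(843/2923)    [2923 ≡ 3 mod 8 ⇒ (2/2923) = -1]
  = (2923/843)    [QR: both ≡ 3 mod 4, sign flips]
  = (394/843)    [2923 ≡ 394 mod 843]
  = -(197/843)    [843 ≡ 3 mod 8 ⇒ (2/843) = -1]
  = -(843/197)    [QR: 197 ≡ 1 mod 4, sign kept]
  = -(55/197)    [843 ≡ 55 mod 197]
  = -(197/55)    [QR: 197 ≡ 1 mod 4, sign kept]
  = -(32/55)    [197 ≡ 32 mod 55]
  = -(1/55)    [55 ≡ 7 mod 8 ⇒ (2/55)^5 = +1]
  = -1    [(1/55) = 1]

-1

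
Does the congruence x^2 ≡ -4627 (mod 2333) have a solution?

(-4627/2333)
  = (39/2333)    [-4627 ≡ 39 mod 2333]
  = (2333/39)    [QR: 2333 ≡ 1 mod 4, sign kept]
  = (32/39)    [2333 ≡ 32 mod 39]
  = (1/39)    [39 ≡ 7 mod 8 ⇒ (2/39)^5 = +1]
  = 1    [(1/39) = 1]
The Legendre symbol is 1, so x^2 ≡ -4627 (mod 2333) has solution.

yes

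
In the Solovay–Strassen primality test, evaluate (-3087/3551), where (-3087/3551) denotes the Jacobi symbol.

1

(-3087/3551)
  = (464/3551)    [-3087 ≡ 464 mod 3551]
  = (29/3551)    [3551 ≡ 7 mod 8 ⇒ (2/3551)^4 = +1]
  = (3551/29)    [QR: 29 ≡ 1 mod 4, sign kept]
  = (13/29)    [3551 ≡ 13 mod 29]
  = (29/13)    [QR: 13 ≡ 1 mod 4, sign kept]
  = (3/13)    [29 ≡ 3 mod 13]
  = (13/3)    [QR: 13 ≡ 1 mod 4, sign kept]
  = (1/3)    [13 ≡ 1 mod 3]
  = 1    [(1/3) = 1]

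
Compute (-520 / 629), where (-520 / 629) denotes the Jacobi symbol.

1

Reduce the numerator: -520 ≡ 109 (mod 629), so (-520 / 629) = (109 / 629).
109 ≡ 1 (mod 4), so quadratic reciprocity gives (109 / 629) = (629 / 109). Reduce: 629 ≡ 84 (mod 109). Now have (84 / 109).
Factor out 2: 84 = 2^2·21. Since 109 ≡ 5 (mod 8), (2 / 109) = -1, and (2 / 109)^2 = +1. Now have (21 / 109).
21 ≡ 1 (mod 4), so quadratic reciprocity gives (21 / 109) = (109 / 21). Reduce: 109 ≡ 4 (mod 21). Now have (4 / 21).
Factor out 2: 4 = 2^2. Since 21 ≡ 5 (mod 8), (2 / 21) = -1, and (2 / 21)^2 = +1. Now have (1 / 21).
(1 / 21) = 1. Collecting the sign factors: 1.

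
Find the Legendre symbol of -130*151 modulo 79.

-1

By multiplicativity, (-130·151/79) = (-130/79)·(151/79).
First factor (-130/79):
Reduce the numerator: -130 ≡ 28 (mod 79), so (-130/79) = (28/79).
Factor out 2: 28 = 2^2·7. Since 79 ≡ 7 (mod 8), (2/79) = +1, and (2/79)^2 = +1. Now have (7/79).
Both 7 ≡ 3 and 79 ≡ 3 (mod 4), so reciprocity gives (7/79) = -(79/7). Reduce: 79 ≡ 2 (mod 7). Now have -(2/7).
Factor out 2: 2 = 2. Since 7 ≡ 7 (mod 8), (2/7) = +1. Now have -(1/7).
(1/7) = 1. Collecting the sign factors: -1.
Second factor (151/79):
Reduce the numerator: 151 ≡ 72 (mod 79), so (151/79) = (72/79).
Factor out 2: 72 = 2^3·9. Since 79 ≡ 7 (mod 8), (2/79) = +1, and (2/79)^3 = +1. Now have (9/79).
9 ≡ 1 (mod 4), so quadratic reciprocity gives (9/79) = (79/9). Reduce: 79 ≡ 7 (mod 9). Now have (7/9).
9 ≡ 1 (mod 4), so quadratic reciprocity gives (7/9) = (9/7). Reduce: 9 ≡ 2 (mod 7). Now have (2/7).
Factor out 2: 2 = 2. Since 7 ≡ 7 (mod 8), (2/7) = +1. Now have (1/7).
(1/7) = 1. Collecting the sign factors: 1.
Product: (-1)·(1) = -1.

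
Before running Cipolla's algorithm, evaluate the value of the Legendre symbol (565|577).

565 ≡ 1 (mod 4), so quadratic reciprocity gives (565|577) = (577|565). Reduce: 577 ≡ 12 (mod 565). Now have (12|565).
Factor out 2: 12 = 2^2·3. Since 565 ≡ 5 (mod 8), (2|565) = -1, and (2|565)^2 = +1. Now have (3|565).
565 ≡ 1 (mod 4), so quadratic reciprocity gives (3|565) = (565|3). Reduce: 565 ≡ 1 (mod 3). Now have (1|3).
(1|3) = 1. Collecting the sign factors: 1.

1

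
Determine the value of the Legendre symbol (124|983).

1

(124|983)
  = (31|983)    [983 ≡ 7 mod 8 ⇒ (2|983)^2 = +1]
  = -(983|31)    [QR: both ≡ 3 mod 4, sign flips]
  = -(22|31)    [983 ≡ 22 mod 31]
  = -(11|31)    [31 ≡ 7 mod 8 ⇒ (2|31) = +1]
  = (31|11)    [QR: both ≡ 3 mod 4, sign flips]
  = (9|11)    [31 ≡ 9 mod 11]
  = (11|9)    [QR: 9 ≡ 1 mod 4, sign kept]
  = (2|9)    [11 ≡ 2 mod 9]
  = (1|9)    [9 ≡ 1 mod 8 ⇒ (2|9) = +1]
  = 1    [(1|9) = 1]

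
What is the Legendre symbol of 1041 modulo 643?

Reduce the numerator: 1041 ≡ 398 (mod 643), so (1041 / 643) = (398 / 643).
Factor out 2: 398 = 2·199. Since 643 ≡ 3 (mod 8), (2 / 643) = -1. Now have -(199 / 643).
Both 199 ≡ 3 and 643 ≡ 3 (mod 4), so reciprocity gives (199 / 643) = -(643 / 199). Reduce: 643 ≡ 46 (mod 199). Now have (46 / 199).
Factor out 2: 46 = 2·23. Since 199 ≡ 7 (mod 8), (2 / 199) = +1. Now have (23 / 199).
Both 23 ≡ 3 and 199 ≡ 3 (mod 4), so reciprocity gives (23 / 199) = -(199 / 23). Reduce: 199 ≡ 15 (mod 23). Now have -(15 / 23).
Both 15 ≡ 3 and 23 ≡ 3 (mod 4), so reciprocity gives (15 / 23) = -(23 / 15). Reduce: 23 ≡ 8 (mod 15). Now have (8 / 15).
Factor out 2: 8 = 2^3. Since 15 ≡ 7 (mod 8), (2 / 15) = +1, and (2 / 15)^3 = +1. Now have (1 / 15).
(1 / 15) = 1. Collecting the sign factors: 1.

1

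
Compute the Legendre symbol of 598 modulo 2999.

Factor out 2: 598 = 2·299. Since 2999 ≡ 7 (mod 8), (2 / 2999) = +1. Now have (299 / 2999).
Both 299 ≡ 3 and 2999 ≡ 3 (mod 4), so reciprocity gives (299 / 2999) = -(2999 / 299). Reduce: 2999 ≡ 9 (mod 299). Now have -(9 / 299).
9 ≡ 1 (mod 4), so quadratic reciprocity gives (9 / 299) = (299 / 9). Reduce: 299 ≡ 2 (mod 9). Now have -(2 / 9).
Factor out 2: 2 = 2. Since 9 ≡ 1 (mod 8), (2 / 9) = +1. Now have -(1 / 9).
(1 / 9) = 1. Collecting the sign factors: -1.

-1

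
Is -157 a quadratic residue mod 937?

no

Pull out -1: (-157/937) = (-1/937)·(157/937). Since 937 ≡ 1 (mod 4), (-1/937) = +1. Now have (157/937).
157 ≡ 1 (mod 4), so quadratic reciprocity gives (157/937) = (937/157). Reduce: 937 ≡ 152 (mod 157). Now have (152/157).
Factor out 2: 152 = 2^3·19. Since 157 ≡ 5 (mod 8), (2/157) = -1, and (2/157)^3 = -1. Now have -(19/157).
157 ≡ 1 (mod 4), so quadratic reciprocity gives (19/157) = (157/19). Reduce: 157 ≡ 5 (mod 19). Now have -(5/19).
5 ≡ 1 (mod 4), so quadratic reciprocity gives (5/19) = (19/5). Reduce: 19 ≡ 4 (mod 5). Now have -(4/5).
Factor out 2: 4 = 2^2. Since 5 ≡ 5 (mod 8), (2/5) = -1, and (2/5)^2 = +1. Now have -(1/5).
(1/5) = 1. Collecting the sign factors: -1.
(-157/937) = -1, and 937 is prime, so -157 is not a quadratic residue mod 937.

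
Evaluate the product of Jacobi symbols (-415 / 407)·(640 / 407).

By multiplicativity, (-415·640 / 407) = (-415 / 407)·(640 / 407).
First factor (-415 / 407):
Reduce the numerator: -415 ≡ 399 (mod 407), so (-415 / 407) = (399 / 407).
Both 399 ≡ 3 and 407 ≡ 3 (mod 4), so reciprocity gives (399 / 407) = -(407 / 399). Reduce: 407 ≡ 8 (mod 399). Now have -(8 / 399).
Factor out 2: 8 = 2^3. Since 399 ≡ 7 (mod 8), (2 / 399) = +1, and (2 / 399)^3 = +1. Now have -(1 / 399).
(1 / 399) = 1. Collecting the sign factors: -1.
Second factor (640 / 407):
Reduce the numerator: 640 ≡ 233 (mod 407), so (640 / 407) = (233 / 407).
233 ≡ 1 (mod 4), so quadratic reciprocity gives (233 / 407) = (407 / 233). Reduce: 407 ≡ 174 (mod 233). Now have (174 / 233).
Factor out 2: 174 = 2·87. Since 233 ≡ 1 (mod 8), (2 / 233) = +1. Now have (87 / 233).
233 ≡ 1 (mod 4), so quadratic reciprocity gives (87 / 233) = (233 / 87). Reduce: 233 ≡ 59 (mod 87). Now have (59 / 87).
Both 59 ≡ 3 and 87 ≡ 3 (mod 4), so reciprocity gives (59 / 87) = -(87 / 59). Reduce: 87 ≡ 28 (mod 59). Now have -(28 / 59).
Factor out 2: 28 = 2^2·7. Since 59 ≡ 3 (mod 8), (2 / 59) = -1, and (2 / 59)^2 = +1. Now have -(7 / 59).
Both 7 ≡ 3 and 59 ≡ 3 (mod 4), so reciprocity gives (7 / 59) = -(59 / 7). Reduce: 59 ≡ 3 (mod 7). Now have (3 / 7).
Both 3 ≡ 3 and 7 ≡ 3 (mod 4), so reciprocity gives (3 / 7) = -(7 / 3). Reduce: 7 ≡ 1 (mod 3). Now have -(1 / 3).
(1 / 3) = 1. Collecting the sign factors: -1.
Product: (-1)·(-1) = 1.

1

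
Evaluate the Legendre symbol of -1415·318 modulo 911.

By multiplicativity, (-1415·318/911) = (-1415/911)·(318/911).
First factor (-1415/911):
(-1415/911)
  = -(1415/911)    [911 ≡ 3 mod 4 ⇒ (-1/911) = -1]
  = -(504/911)    [1415 ≡ 504 mod 911]
  = -(63/911)    [911 ≡ 7 mod 8 ⇒ (2/911)^3 = +1]
  = (911/63)    [QR: both ≡ 3 mod 4, sign flips]
  = (29/63)    [911 ≡ 29 mod 63]
  = (63/29)    [QR: 29 ≡ 1 mod 4, sign kept]
  = (5/29)    [63 ≡ 5 mod 29]
  = (29/5)    [QR: 5 ≡ 1 mod 4, sign kept]
  = (4/5)    [29 ≡ 4 mod 5]
  = (1/5)    [5 ≡ 5 mod 8 ⇒ (2/5)^2 = +1]
  = 1    [(1/5) = 1]
Second factor (318/911):
(318/911)
  = (159/911)    [911 ≡ 7 mod 8 ⇒ (2/911) = +1]
  = -(911/159)    [QR: both ≡ 3 mod 4, sign flips]
  = -(116/159)    [911 ≡ 116 mod 159]
  = -(29/159)    [159 ≡ 7 mod 8 ⇒ (2/159)^2 = +1]
  = -(159/29)    [QR: 29 ≡ 1 mod 4, sign kept]
  = -(14/29)    [159 ≡ 14 mod 29]
  = (7/29)    [29 ≡ 5 mod 8 ⇒ (2/29) = -1]
  = (29/7)    [QR: 29 ≡ 1 mod 4, sign kept]
  = (1/7)    [29 ≡ 1 mod 7]
  = 1    [(1/7) = 1]
Product: (1)·(1) = 1.

1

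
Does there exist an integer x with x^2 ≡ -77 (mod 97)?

(-77|97)
  = (77|97)    [97 ≡ 1 mod 4 ⇒ (-1|97) = +1]
  = (97|77)    [QR: 77 ≡ 1 mod 4, sign kept]
  = (20|77)    [97 ≡ 20 mod 77]
  = (5|77)    [77 ≡ 5 mod 8 ⇒ (2|77)^2 = +1]
  = (77|5)    [QR: 5 ≡ 1 mod 4, sign kept]
  = (2|5)    [77 ≡ 2 mod 5]
  = -(1|5)    [5 ≡ 5 mod 8 ⇒ (2|5) = -1]
  = -1    [(1|5) = 1]
(-77|97) = -1, and 97 is prime, so -77 is not a quadratic residue mod 97.

no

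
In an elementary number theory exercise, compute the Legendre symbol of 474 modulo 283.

Reduce the numerator: 474 ≡ 191 (mod 283), so (474/283) = (191/283).
Both 191 ≡ 3 and 283 ≡ 3 (mod 4), so reciprocity gives (191/283) = -(283/191). Reduce: 283 ≡ 92 (mod 191). Now have -(92/191).
Factor out 2: 92 = 2^2·23. Since 191 ≡ 7 (mod 8), (2/191) = +1, and (2/191)^2 = +1. Now have -(23/191).
Both 23 ≡ 3 and 191 ≡ 3 (mod 4), so reciprocity gives (23/191) = -(191/23). Reduce: 191 ≡ 7 (mod 23). Now have (7/23).
Both 7 ≡ 3 and 23 ≡ 3 (mod 4), so reciprocity gives (7/23) = -(23/7). Reduce: 23 ≡ 2 (mod 7). Now have -(2/7).
Factor out 2: 2 = 2. Since 7 ≡ 7 (mod 8), (2/7) = +1. Now have -(1/7).
(1/7) = 1. Collecting the sign factors: -1.

-1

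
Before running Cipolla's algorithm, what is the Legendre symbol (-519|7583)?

-1

(-519|7583)
  = -(519|7583)    [7583 ≡ 3 mod 4 ⇒ (-1|7583) = -1]
  = (7583|519)    [QR: both ≡ 3 mod 4, sign flips]
  = (317|519)    [7583 ≡ 317 mod 519]
  = (519|317)    [QR: 317 ≡ 1 mod 4, sign kept]
  = (202|317)    [519 ≡ 202 mod 317]
  = -(101|317)    [317 ≡ 5 mod 8 ⇒ (2|317) = -1]
  = -(317|101)    [QR: 101 ≡ 1 mod 4, sign kept]
  = -(14|101)    [317 ≡ 14 mod 101]
  = (7|101)    [101 ≡ 5 mod 8 ⇒ (2|101) = -1]
  = (101|7)    [QR: 101 ≡ 1 mod 4, sign kept]
  = (3|7)    [101 ≡ 3 mod 7]
  = -(7|3)    [QR: both ≡ 3 mod 4, sign flips]
  = -(1|3)    [7 ≡ 1 mod 3]
  = -1    [(1|3) = 1]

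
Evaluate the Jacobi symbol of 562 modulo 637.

1

(562/637)
  = -(281/637)    [637 ≡ 5 mod 8 ⇒ (2/637) = -1]
  = -(637/281)    [QR: 281 ≡ 1 mod 4, sign kept]
  = -(75/281)    [637 ≡ 75 mod 281]
  = -(281/75)    [QR: 281 ≡ 1 mod 4, sign kept]
  = -(56/75)    [281 ≡ 56 mod 75]
  = (7/75)    [75 ≡ 3 mod 8 ⇒ (2/75)^3 = -1]
  = -(75/7)    [QR: both ≡ 3 mod 4, sign flips]
  = -(5/7)    [75 ≡ 5 mod 7]
  = -(7/5)    [QR: 5 ≡ 1 mod 4, sign kept]
  = -(2/5)    [7 ≡ 2 mod 5]
  = (1/5)    [5 ≡ 5 mod 8 ⇒ (2/5) = -1]
  = 1    [(1/5) = 1]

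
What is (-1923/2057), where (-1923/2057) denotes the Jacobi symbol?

(-1923/2057)
  = (134/2057)    [-1923 ≡ 134 mod 2057]
  = (67/2057)    [2057 ≡ 1 mod 8 ⇒ (2/2057) = +1]
  = (2057/67)    [QR: 2057 ≡ 1 mod 4, sign kept]
  = (47/67)    [2057 ≡ 47 mod 67]
  = -(67/47)    [QR: both ≡ 3 mod 4, sign flips]
  = -(20/47)    [67 ≡ 20 mod 47]
  = -(5/47)    [47 ≡ 7 mod 8 ⇒ (2/47)^2 = +1]
  = -(47/5)    [QR: 5 ≡ 1 mod 4, sign kept]
  = -(2/5)    [47 ≡ 2 mod 5]
  = (1/5)    [5 ≡ 5 mod 8 ⇒ (2/5) = -1]
  = 1    [(1/5) = 1]

1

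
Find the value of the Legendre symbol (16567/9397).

Reduce the numerator: 16567 ≡ 7170 (mod 9397), so (16567/9397) = (7170/9397).
Factor out 2: 7170 = 2·3585. Since 9397 ≡ 5 (mod 8), (2/9397) = -1. Now have -(3585/9397).
3585 ≡ 1 (mod 4), so quadratic reciprocity gives (3585/9397) = (9397/3585). Reduce: 9397 ≡ 2227 (mod 3585). Now have -(2227/3585).
3585 ≡ 1 (mod 4), so quadratic reciprocity gives (2227/3585) = (3585/2227). Reduce: 3585 ≡ 1358 (mod 2227). Now have -(1358/2227).
Factor out 2: 1358 = 2·679. Since 2227 ≡ 3 (mod 8), (2/2227) = -1. Now have (679/2227).
Both 679 ≡ 3 and 2227 ≡ 3 (mod 4), so reciprocity gives (679/2227) = -(2227/679). Reduce: 2227 ≡ 190 (mod 679). Now have -(190/679).
Factor out 2: 190 = 2·95. Since 679 ≡ 7 (mod 8), (2/679) = +1. Now have -(95/679).
Both 95 ≡ 3 and 679 ≡ 3 (mod 4), so reciprocity gives (95/679) = -(679/95). Reduce: 679 ≡ 14 (mod 95). Now have (14/95).
Factor out 2: 14 = 2·7. Since 95 ≡ 7 (mod 8), (2/95) = +1. Now have (7/95).
Both 7 ≡ 3 and 95 ≡ 3 (mod 4), so reciprocity gives (7/95) = -(95/7). Reduce: 95 ≡ 4 (mod 7). Now have -(4/7).
Factor out 2: 4 = 2^2. Since 7 ≡ 7 (mod 8), (2/7) = +1, and (2/7)^2 = +1. Now have -(1/7).
(1/7) = 1. Collecting the sign factors: -1.

-1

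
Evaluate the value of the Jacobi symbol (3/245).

245 ≡ 1 (mod 4), so quadratic reciprocity gives (3/245) = (245/3). Reduce: 245 ≡ 2 (mod 3). Now have (2/3).
Factor out 2: 2 = 2. Since 3 ≡ 3 (mod 8), (2/3) = -1. Now have -(1/3).
(1/3) = 1. Collecting the sign factors: -1.

-1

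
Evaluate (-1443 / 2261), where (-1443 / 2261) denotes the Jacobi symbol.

-1

Reduce the numerator: -1443 ≡ 818 (mod 2261), so (-1443 / 2261) = (818 / 2261).
Factor out 2: 818 = 2·409. Since 2261 ≡ 5 (mod 8), (2 / 2261) = -1. Now have -(409 / 2261).
409 ≡ 1 (mod 4), so quadratic reciprocity gives (409 / 2261) = (2261 / 409). Reduce: 2261 ≡ 216 (mod 409). Now have -(216 / 409).
Factor out 2: 216 = 2^3·27. Since 409 ≡ 1 (mod 8), (2 / 409) = +1, and (2 / 409)^3 = +1. Now have -(27 / 409).
409 ≡ 1 (mod 4), so quadratic reciprocity gives (27 / 409) = (409 / 27). Reduce: 409 ≡ 4 (mod 27). Now have -(4 / 27).
Factor out 2: 4 = 2^2. Since 27 ≡ 3 (mod 8), (2 / 27) = -1, and (2 / 27)^2 = +1. Now have -(1 / 27).
(1 / 27) = 1. Collecting the sign factors: -1.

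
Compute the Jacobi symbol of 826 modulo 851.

Factor out 2: 826 = 2·413. Since 851 ≡ 3 (mod 8), (2/851) = -1. Now have -(413/851).
413 ≡ 1 (mod 4), so quadratic reciprocity gives (413/851) = (851/413). Reduce: 851 ≡ 25 (mod 413). Now have -(25/413).
25 ≡ 1 (mod 4), so quadratic reciprocity gives (25/413) = (413/25). Reduce: 413 ≡ 13 (mod 25). Now have -(13/25).
13 ≡ 1 (mod 4), so quadratic reciprocity gives (13/25) = (25/13). Reduce: 25 ≡ 12 (mod 13). Now have -(12/13).
Factor out 2: 12 = 2^2·3. Since 13 ≡ 5 (mod 8), (2/13) = -1, and (2/13)^2 = +1. Now have -(3/13).
13 ≡ 1 (mod 4), so quadratic reciprocity gives (3/13) = (13/3). Reduce: 13 ≡ 1 (mod 3). Now have -(1/3).
(1/3) = 1. Collecting the sign factors: -1.

-1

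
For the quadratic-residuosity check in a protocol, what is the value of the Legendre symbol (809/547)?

-1

(809/547)
  = (262/547)    [809 ≡ 262 mod 547]
  = -(131/547)    [547 ≡ 3 mod 8 ⇒ (2/547) = -1]
  = (547/131)    [QR: both ≡ 3 mod 4, sign flips]
  = (23/131)    [547 ≡ 23 mod 131]
  = -(131/23)    [QR: both ≡ 3 mod 4, sign flips]
  = -(16/23)    [131 ≡ 16 mod 23]
  = -(1/23)    [23 ≡ 7 mod 8 ⇒ (2/23)^4 = +1]
  = -1    [(1/23) = 1]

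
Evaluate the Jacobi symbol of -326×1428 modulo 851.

By multiplicativity, (-326·1428 / 851) = (-326 / 851)·(1428 / 851).
First factor (-326 / 851):
Reduce the numerator: -326 ≡ 525 (mod 851), so (-326 / 851) = (525 / 851).
525 ≡ 1 (mod 4), so quadratic reciprocity gives (525 / 851) = (851 / 525). Reduce: 851 ≡ 326 (mod 525). Now have (326 / 525).
Factor out 2: 326 = 2·163. Since 525 ≡ 5 (mod 8), (2 / 525) = -1. Now have -(163 / 525).
525 ≡ 1 (mod 4), so quadratic reciprocity gives (163 / 525) = (525 / 163). Reduce: 525 ≡ 36 (mod 163). Now have -(36 / 163).
Factor out 2: 36 = 2^2·9. Since 163 ≡ 3 (mod 8), (2 / 163) = -1, and (2 / 163)^2 = +1. Now have -(9 / 163).
9 ≡ 1 (mod 4), so quadratic reciprocity gives (9 / 163) = (163 / 9). Reduce: 163 ≡ 1 (mod 9). Now have -(1 / 9).
(1 / 9) = 1. Collecting the sign factors: -1.
Second factor (1428 / 851):
Reduce the numerator: 1428 ≡ 577 (mod 851), so (1428 / 851) = (577 / 851).
577 ≡ 1 (mod 4), so quadratic reciprocity gives (577 / 851) = (851 / 577). Reduce: 851 ≡ 274 (mod 577). Now have (274 / 577).
Factor out 2: 274 = 2·137. Since 577 ≡ 1 (mod 8), (2 / 577) = +1. Now have (137 / 577).
137 ≡ 1 (mod 4), so quadratic reciprocity gives (137 / 577) = (577 / 137). Reduce: 577 ≡ 29 (mod 137). Now have (29 / 137).
29 ≡ 1 (mod 4), so quadratic reciprocity gives (29 / 137) = (137 / 29). Reduce: 137 ≡ 21 (mod 29). Now have (21 / 29).
21 ≡ 1 (mod 4), so quadratic reciprocity gives (21 / 29) = (29 / 21). Reduce: 29 ≡ 8 (mod 21). Now have (8 / 21).
Factor out 2: 8 = 2^3. Since 21 ≡ 5 (mod 8), (2 / 21) = -1, and (2 / 21)^3 = -1. Now have -(1 / 21).
(1 / 21) = 1. Collecting the sign factors: -1.
Product: (-1)·(-1) = 1.

1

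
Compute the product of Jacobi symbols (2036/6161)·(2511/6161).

1

By multiplicativity, (2036·2511/6161) = (2036/6161)·(2511/6161).
First factor (2036/6161):
(2036/6161)
  = (509/6161)    [6161 ≡ 1 mod 8 ⇒ (2/6161)^2 = +1]
  = (6161/509)    [QR: 509 ≡ 1 mod 4, sign kept]
  = (53/509)    [6161 ≡ 53 mod 509]
  = (509/53)    [QR: 53 ≡ 1 mod 4, sign kept]
  = (32/53)    [509 ≡ 32 mod 53]
  = -(1/53)    [53 ≡ 5 mod 8 ⇒ (2/53)^5 = -1]
  = -1    [(1/53) = 1]
Second factor (2511/6161):
(2511/6161)
  = (6161/2511)    [QR: 6161 ≡ 1 mod 4, sign kept]
  = (1139/2511)    [6161 ≡ 1139 mod 2511]
  = -(2511/1139)    [QR: both ≡ 3 mod 4, sign flips]
  = -(233/1139)    [2511 ≡ 233 mod 1139]
  = -(1139/233)    [QR: 233 ≡ 1 mod 4, sign kept]
  = -(207/233)    [1139 ≡ 207 mod 233]
  = -(233/207)    [QR: 233 ≡ 1 mod 4, sign kept]
  = -(26/207)    [233 ≡ 26 mod 207]
  = -(13/207)    [207 ≡ 7 mod 8 ⇒ (2/207) = +1]
  = -(207/13)    [QR: 13 ≡ 1 mod 4, sign kept]
  = -(12/13)    [207 ≡ 12 mod 13]
  = -(3/13)    [13 ≡ 5 mod 8 ⇒ (2/13)^2 = +1]
  = -(13/3)    [QR: 13 ≡ 1 mod 4, sign kept]
  = -(1/3)    [13 ≡ 1 mod 3]
  = -1    [(1/3) = 1]
Product: (-1)·(-1) = 1.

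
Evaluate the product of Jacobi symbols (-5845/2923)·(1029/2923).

By multiplicativity, (-5845·1029/2923) = (-5845/2923)·(1029/2923).
First factor (-5845/2923):
(-5845/2923)
  = (1/2923)    [-5845 ≡ 1 mod 2923]
  = 1    [(1/2923) = 1]
Second factor (1029/2923):
(1029/2923)
  = (2923/1029)    [QR: 1029 ≡ 1 mod 4, sign kept]
  = (865/1029)    [2923 ≡ 865 mod 1029]
  = (1029/865)    [QR: 865 ≡ 1 mod 4, sign kept]
  = (164/865)    [1029 ≡ 164 mod 865]
  = (41/865)    [865 ≡ 1 mod 8 ⇒ (2/865)^2 = +1]
  = (865/41)    [QR: 41 ≡ 1 mod 4, sign kept]
  = (4/41)    [865 ≡ 4 mod 41]
  = (1/41)    [41 ≡ 1 mod 8 ⇒ (2/41)^2 = +1]
  = 1    [(1/41) = 1]
Product: (1)·(1) = 1.

1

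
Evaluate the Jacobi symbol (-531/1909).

Reduce the numerator: -531 ≡ 1378 (mod 1909), so (-531/1909) = (1378/1909).
Factor out 2: 1378 = 2·689. Since 1909 ≡ 5 (mod 8), (2/1909) = -1. Now have -(689/1909).
689 ≡ 1 (mod 4), so quadratic reciprocity gives (689/1909) = (1909/689). Reduce: 1909 ≡ 531 (mod 689). Now have -(531/689).
689 ≡ 1 (mod 4), so quadratic reciprocity gives (531/689) = (689/531). Reduce: 689 ≡ 158 (mod 531). Now have -(158/531).
Factor out 2: 158 = 2·79. Since 531 ≡ 3 (mod 8), (2/531) = -1. Now have (79/531).
Both 79 ≡ 3 and 531 ≡ 3 (mod 4), so reciprocity gives (79/531) = -(531/79). Reduce: 531 ≡ 57 (mod 79). Now have -(57/79).
57 ≡ 1 (mod 4), so quadratic reciprocity gives (57/79) = (79/57). Reduce: 79 ≡ 22 (mod 57). Now have -(22/57).
Factor out 2: 22 = 2·11. Since 57 ≡ 1 (mod 8), (2/57) = +1. Now have -(11/57).
57 ≡ 1 (mod 4), so quadratic reciprocity gives (11/57) = (57/11). Reduce: 57 ≡ 2 (mod 11). Now have -(2/11).
Factor out 2: 2 = 2. Since 11 ≡ 3 (mod 8), (2/11) = -1. Now have (1/11).
(1/11) = 1. Collecting the sign factors: 1.

1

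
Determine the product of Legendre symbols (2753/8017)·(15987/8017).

By multiplicativity, (2753·15987/8017) = (2753/8017)·(15987/8017).
First factor (2753/8017):
(2753/8017)
  = (8017/2753)    [QR: 2753 ≡ 1 mod 4, sign kept]
  = (2511/2753)    [8017 ≡ 2511 mod 2753]
  = (2753/2511)    [QR: 2753 ≡ 1 mod 4, sign kept]
  = (242/2511)    [2753 ≡ 242 mod 2511]
  = (121/2511)    [2511 ≡ 7 mod 8 ⇒ (2/2511) = +1]
  = (2511/121)    [QR: 121 ≡ 1 mod 4, sign kept]
  = (91/121)    [2511 ≡ 91 mod 121]
  = (121/91)    [QR: 121 ≡ 1 mod 4, sign kept]
  = (30/91)    [121 ≡ 30 mod 91]
  = -(15/91)    [91 ≡ 3 mod 8 ⇒ (2/91) = -1]
  = (91/15)    [QR: both ≡ 3 mod 4, sign flips]
  = (1/15)    [91 ≡ 1 mod 15]
  = 1    [(1/15) = 1]
Second factor (15987/8017):
(15987/8017)
  = (7970/8017)    [15987 ≡ 7970 mod 8017]
  = (3985/8017)    [8017 ≡ 1 mod 8 ⇒ (2/8017) = +1]
  = (8017/3985)    [QR: 3985 ≡ 1 mod 4, sign kept]
  = (47/3985)    [8017 ≡ 47 mod 3985]
  = (3985/47)    [QR: 3985 ≡ 1 mod 4, sign kept]
  = (37/47)    [3985 ≡ 37 mod 47]
  = (47/37)    [QR: 37 ≡ 1 mod 4, sign kept]
  = (10/37)    [47 ≡ 10 mod 37]
  = -(5/37)    [37 ≡ 5 mod 8 ⇒ (2/37) = -1]
  = -(37/5)    [QR: 5 ≡ 1 mod 4, sign kept]
  = -(2/5)    [37 ≡ 2 mod 5]
  = (1/5)    [5 ≡ 5 mod 8 ⇒ (2/5) = -1]
  = 1    [(1/5) = 1]
Product: (1)·(1) = 1.

1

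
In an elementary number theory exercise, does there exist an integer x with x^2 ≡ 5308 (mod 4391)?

no

Reduce the numerator: 5308 ≡ 917 (mod 4391), so (5308/4391) = (917/4391).
917 ≡ 1 (mod 4), so quadratic reciprocity gives (917/4391) = (4391/917). Reduce: 4391 ≡ 723 (mod 917). Now have (723/917).
917 ≡ 1 (mod 4), so quadratic reciprocity gives (723/917) = (917/723). Reduce: 917 ≡ 194 (mod 723). Now have (194/723).
Factor out 2: 194 = 2·97. Since 723 ≡ 3 (mod 8), (2/723) = -1. Now have -(97/723).
97 ≡ 1 (mod 4), so quadratic reciprocity gives (97/723) = (723/97). Reduce: 723 ≡ 44 (mod 97). Now have -(44/97).
Factor out 2: 44 = 2^2·11. Since 97 ≡ 1 (mod 8), (2/97) = +1, and (2/97)^2 = +1. Now have -(11/97).
97 ≡ 1 (mod 4), so quadratic reciprocity gives (11/97) = (97/11). Reduce: 97 ≡ 9 (mod 11). Now have -(9/11).
9 ≡ 1 (mod 4), so quadratic reciprocity gives (9/11) = (11/9). Reduce: 11 ≡ 2 (mod 9). Now have -(2/9).
Factor out 2: 2 = 2. Since 9 ≡ 1 (mod 8), (2/9) = +1. Now have -(1/9).
(1/9) = 1. Collecting the sign factors: -1.
(5308/4391) = -1, and 4391 is prime, so 5308 is not a quadratic residue mod 4391.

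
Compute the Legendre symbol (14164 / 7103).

-1

Reduce the numerator: 14164 ≡ 7061 (mod 7103), so (14164 / 7103) = (7061 / 7103).
7061 ≡ 1 (mod 4), so quadratic reciprocity gives (7061 / 7103) = (7103 / 7061). Reduce: 7103 ≡ 42 (mod 7061). Now have (42 / 7061).
Factor out 2: 42 = 2·21. Since 7061 ≡ 5 (mod 8), (2 / 7061) = -1. Now have -(21 / 7061).
21 ≡ 1 (mod 4), so quadratic reciprocity gives (21 / 7061) = (7061 / 21). Reduce: 7061 ≡ 5 (mod 21). Now have -(5 / 21).
5 ≡ 1 (mod 4), so quadratic reciprocity gives (5 / 21) = (21 / 5). Reduce: 21 ≡ 1 (mod 5). Now have -(1 / 5).
(1 / 5) = 1. Collecting the sign factors: -1.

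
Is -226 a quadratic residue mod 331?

yes

Reduce the numerator: -226 ≡ 105 (mod 331), so (-226|331) = (105|331).
105 ≡ 1 (mod 4), so quadratic reciprocity gives (105|331) = (331|105). Reduce: 331 ≡ 16 (mod 105). Now have (16|105).
Factor out 2: 16 = 2^4. Since 105 ≡ 1 (mod 8), (2|105) = +1, and (2|105)^4 = +1. Now have (1|105).
(1|105) = 1. Collecting the sign factors: 1.
(-226|331) = 1, and 331 is prime, so -226 is a quadratic residue mod 331.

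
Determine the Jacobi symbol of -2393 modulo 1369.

1

(-2393|1369)
  = (2393|1369)    [1369 ≡ 1 mod 4 ⇒ (-1|1369) = +1]
  = (1024|1369)    [2393 ≡ 1024 mod 1369]
  = (1|1369)    [1369 ≡ 1 mod 8 ⇒ (2|1369)^10 = +1]
  = 1    [(1|1369) = 1]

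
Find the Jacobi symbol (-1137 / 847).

1

Reduce the numerator: -1137 ≡ 557 (mod 847), so (-1137 / 847) = (557 / 847).
557 ≡ 1 (mod 4), so quadratic reciprocity gives (557 / 847) = (847 / 557). Reduce: 847 ≡ 290 (mod 557). Now have (290 / 557).
Factor out 2: 290 = 2·145. Since 557 ≡ 5 (mod 8), (2 / 557) = -1. Now have -(145 / 557).
145 ≡ 1 (mod 4), so quadratic reciprocity gives (145 / 557) = (557 / 145). Reduce: 557 ≡ 122 (mod 145). Now have -(122 / 145).
Factor out 2: 122 = 2·61. Since 145 ≡ 1 (mod 8), (2 / 145) = +1. Now have -(61 / 145).
61 ≡ 1 (mod 4), so quadratic reciprocity gives (61 / 145) = (145 / 61). Reduce: 145 ≡ 23 (mod 61). Now have -(23 / 61).
61 ≡ 1 (mod 4), so quadratic reciprocity gives (23 / 61) = (61 / 23). Reduce: 61 ≡ 15 (mod 23). Now have -(15 / 23).
Both 15 ≡ 3 and 23 ≡ 3 (mod 4), so reciprocity gives (15 / 23) = -(23 / 15). Reduce: 23 ≡ 8 (mod 15). Now have (8 / 15).
Factor out 2: 8 = 2^3. Since 15 ≡ 7 (mod 8), (2 / 15) = +1, and (2 / 15)^3 = +1. Now have (1 / 15).
(1 / 15) = 1. Collecting the sign factors: 1.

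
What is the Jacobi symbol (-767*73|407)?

By multiplicativity, (-767·73|407) = (-767|407)·(73|407).
First factor (-767|407):
(-767|407)
  = -(767|407)    [407 ≡ 3 mod 4 ⇒ (-1|407) = -1]
  = -(360|407)    [767 ≡ 360 mod 407]
  = -(45|407)    [407 ≡ 7 mod 8 ⇒ (2|407)^3 = +1]
  = -(407|45)    [QR: 45 ≡ 1 mod 4, sign kept]
  = -(2|45)    [407 ≡ 2 mod 45]
  = (1|45)    [45 ≡ 5 mod 8 ⇒ (2|45) = -1]
  = 1    [(1|45) = 1]
Second factor (73|407):
(73|407)
  = (407|73)    [QR: 73 ≡ 1 mod 4, sign kept]
  = (42|73)    [407 ≡ 42 mod 73]
  = (21|73)    [73 ≡ 1 mod 8 ⇒ (2|73) = +1]
  = (73|21)    [QR: 21 ≡ 1 mod 4, sign kept]
  = (10|21)    [73 ≡ 10 mod 21]
  = -(5|21)    [21 ≡ 5 mod 8 ⇒ (2|21) = -1]
  = -(21|5)    [QR: 5 ≡ 1 mod 4, sign kept]
  = -(1|5)    [21 ≡ 1 mod 5]
  = -1    [(1|5) = 1]
Product: (1)·(-1) = -1.

-1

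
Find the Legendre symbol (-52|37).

-1

(-52|37)
  = (52|37)    [37 ≡ 1 mod 4 ⇒ (-1|37) = +1]
  = (15|37)    [52 ≡ 15 mod 37]
  = (37|15)    [QR: 37 ≡ 1 mod 4, sign kept]
  = (7|15)    [37 ≡ 7 mod 15]
  = -(15|7)    [QR: both ≡ 3 mod 4, sign flips]
  = -(1|7)    [15 ≡ 1 mod 7]
  = -1    [(1|7) = 1]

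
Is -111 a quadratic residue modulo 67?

(-111|67)
  = (23|67)    [-111 ≡ 23 mod 67]
  = -(67|23)    [QR: both ≡ 3 mod 4, sign flips]
  = -(21|23)    [67 ≡ 21 mod 23]
  = -(23|21)    [QR: 21 ≡ 1 mod 4, sign kept]
  = -(2|21)    [23 ≡ 2 mod 21]
  = (1|21)    [21 ≡ 5 mod 8 ⇒ (2|21) = -1]
  = 1    [(1|21) = 1]
(-111|67) = 1, and 67 is prime, so -111 is a quadratic residue mod 67.

yes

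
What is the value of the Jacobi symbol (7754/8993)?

1

(7754/8993)
  = (3877/8993)    [8993 ≡ 1 mod 8 ⇒ (2/8993) = +1]
  = (8993/3877)    [QR: 3877 ≡ 1 mod 4, sign kept]
  = (1239/3877)    [8993 ≡ 1239 mod 3877]
  = (3877/1239)    [QR: 3877 ≡ 1 mod 4, sign kept]
  = (160/1239)    [3877 ≡ 160 mod 1239]
  = (5/1239)    [1239 ≡ 7 mod 8 ⇒ (2/1239)^5 = +1]
  = (1239/5)    [QR: 5 ≡ 1 mod 4, sign kept]
  = (4/5)    [1239 ≡ 4 mod 5]
  = (1/5)    [5 ≡ 5 mod 8 ⇒ (2/5)^2 = +1]
  = 1    [(1/5) = 1]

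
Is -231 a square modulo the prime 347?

yes

(-231/347)
  = -(231/347)    [347 ≡ 3 mod 4 ⇒ (-1/347) = -1]
  = (347/231)    [QR: both ≡ 3 mod 4, sign flips]
  = (116/231)    [347 ≡ 116 mod 231]
  = (29/231)    [231 ≡ 7 mod 8 ⇒ (2/231)^2 = +1]
  = (231/29)    [QR: 29 ≡ 1 mod 4, sign kept]
  = (28/29)    [231 ≡ 28 mod 29]
  = (7/29)    [29 ≡ 5 mod 8 ⇒ (2/29)^2 = +1]
  = (29/7)    [QR: 29 ≡ 1 mod 4, sign kept]
  = (1/7)    [29 ≡ 1 mod 7]
  = 1    [(1/7) = 1]
The Legendre symbol is 1, so x^2 ≡ -231 (mod 347) has solution.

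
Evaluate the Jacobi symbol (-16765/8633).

-1

Reduce the numerator: -16765 ≡ 501 (mod 8633), so (-16765/8633) = (501/8633).
501 ≡ 1 (mod 4), so quadratic reciprocity gives (501/8633) = (8633/501). Reduce: 8633 ≡ 116 (mod 501). Now have (116/501).
Factor out 2: 116 = 2^2·29. Since 501 ≡ 5 (mod 8), (2/501) = -1, and (2/501)^2 = +1. Now have (29/501).
29 ≡ 1 (mod 4), so quadratic reciprocity gives (29/501) = (501/29). Reduce: 501 ≡ 8 (mod 29). Now have (8/29).
Factor out 2: 8 = 2^3. Since 29 ≡ 5 (mod 8), (2/29) = -1, and (2/29)^3 = -1. Now have -(1/29).
(1/29) = 1. Collecting the sign factors: -1.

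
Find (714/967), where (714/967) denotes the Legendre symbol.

(714/967)
  = (357/967)    [967 ≡ 7 mod 8 ⇒ (2/967) = +1]
  = (967/357)    [QR: 357 ≡ 1 mod 4, sign kept]
  = (253/357)    [967 ≡ 253 mod 357]
  = (357/253)    [QR: 253 ≡ 1 mod 4, sign kept]
  = (104/253)    [357 ≡ 104 mod 253]
  = -(13/253)    [253 ≡ 5 mod 8 ⇒ (2/253)^3 = -1]
  = -(253/13)    [QR: 13 ≡ 1 mod 4, sign kept]
  = -(6/13)    [253 ≡ 6 mod 13]
  = (3/13)    [13 ≡ 5 mod 8 ⇒ (2/13) = -1]
  = (13/3)    [QR: 13 ≡ 1 mod 4, sign kept]
  = (1/3)    [13 ≡ 1 mod 3]
  = 1    [(1/3) = 1]

1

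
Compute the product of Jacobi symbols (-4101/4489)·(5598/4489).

By multiplicativity, (-4101·5598/4489) = (-4101/4489)·(5598/4489).
First factor (-4101/4489):
Reduce the numerator: -4101 ≡ 388 (mod 4489), so (-4101/4489) = (388/4489).
Factor out 2: 388 = 2^2·97. Since 4489 ≡ 1 (mod 8), (2/4489) = +1, and (2/4489)^2 = +1. Now have (97/4489).
97 ≡ 1 (mod 4), so quadratic reciprocity gives (97/4489) = (4489/97). Reduce: 4489 ≡ 27 (mod 97). Now have (27/97).
97 ≡ 1 (mod 4), so quadratic reciprocity gives (27/97) = (97/27). Reduce: 97 ≡ 16 (mod 27). Now have (16/27).
Factor out 2: 16 = 2^4. Since 27 ≡ 3 (mod 8), (2/27) = -1, and (2/27)^4 = +1. Now have (1/27).
(1/27) = 1. Collecting the sign factors: 1.
Second factor (5598/4489):
Reduce the numerator: 5598 ≡ 1109 (mod 4489), so (5598/4489) = (1109/4489).
1109 ≡ 1 (mod 4), so quadratic reciprocity gives (1109/4489) = (4489/1109). Reduce: 4489 ≡ 53 (mod 1109). Now have (53/1109).
53 ≡ 1 (mod 4), so quadratic reciprocity gives (53/1109) = (1109/53). Reduce: 1109 ≡ 49 (mod 53). Now have (49/53).
49 ≡ 1 (mod 4), so quadratic reciprocity gives (49/53) = (53/49). Reduce: 53 ≡ 4 (mod 49). Now have (4/49).
Factor out 2: 4 = 2^2. Since 49 ≡ 1 (mod 8), (2/49) = +1, and (2/49)^2 = +1. Now have (1/49).
(1/49) = 1. Collecting the sign factors: 1.
Product: (1)·(1) = 1.

1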